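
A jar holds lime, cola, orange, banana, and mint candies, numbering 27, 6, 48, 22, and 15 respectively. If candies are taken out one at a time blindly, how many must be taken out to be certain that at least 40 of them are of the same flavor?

110

In the worst case we take at most 39 of each flavor, but all 27 lime, all 6 cola, all 22 banana, and all 15 mint (fewer than 39), giving 27 + 6 + 39 + 22 + 15 = 109.
One more candy then forces some flavor to 40, so 109 + 1 = 110.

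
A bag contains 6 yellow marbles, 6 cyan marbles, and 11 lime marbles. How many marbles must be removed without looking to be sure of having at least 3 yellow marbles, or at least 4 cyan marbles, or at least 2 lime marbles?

The worst case stops just short of every target: 2 yellow, 3 cyan, 1 lime — 2 + 3 + 1 = 6 marbles.
One more marble must push some color to its target, so 6 + 1 = 7.

7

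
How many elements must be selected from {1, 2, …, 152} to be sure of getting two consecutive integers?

Partition {1, …, 152} into 76 pairs: {1,2}, {3,4}, …, {151,152}.
Choosing 76 integers — say the 76 even numbers 2, 4, …, 152 — takes one from each pair and avoids the property.
Choosing 77 forces two into the same pair by pigeonhole, and those are consecutive. So 77.

77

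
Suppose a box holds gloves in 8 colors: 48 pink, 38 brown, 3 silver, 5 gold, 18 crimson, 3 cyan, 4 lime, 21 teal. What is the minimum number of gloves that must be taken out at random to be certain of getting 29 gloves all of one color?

In the worst case we take at most 28 of each color, but all 3 silver, all 5 gold, all 18 crimson, all 3 cyan, all 4 lime, and all 21 teal (fewer than 28), giving 28 + 28 + 3 + 5 + 18 + 3 + 4 + 21 = 110.
One more glove then forces some color to 29, so 110 + 1 = 111.

111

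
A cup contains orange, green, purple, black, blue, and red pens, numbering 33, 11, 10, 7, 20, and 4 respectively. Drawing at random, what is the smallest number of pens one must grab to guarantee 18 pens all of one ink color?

In the worst case we take at most 17 of each ink color, but all 11 green, all 10 purple, all 7 black, and all 4 red (fewer than 17), giving 17 + 11 + 10 + 7 + 17 + 4 = 66.
One more pen then forces some ink color to 18, so 66 + 1 = 67.

67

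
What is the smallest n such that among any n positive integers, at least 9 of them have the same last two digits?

There are 100 possible two-digit endings acting as pigeonholes.
With 100 × 8 = 800 positive integers we could place exactly 8 in each, with no class reaching 9.
One more forces some class to hold 9, so 800 + 1 = 801.

801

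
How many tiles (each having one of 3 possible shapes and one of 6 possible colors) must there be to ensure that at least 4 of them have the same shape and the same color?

There are 3 × 6 = 18 (shape, color) combinations acting as pigeonholes.
With 18 × 3 = 54 tiles we could place exactly 3 in each, with no (shape, color) pair reaching 4.
One more forces some (shape, color) pair to hold 4, so 54 + 1 = 55.

55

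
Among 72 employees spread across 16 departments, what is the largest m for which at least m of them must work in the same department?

5

The 72 employees fall into 16 departments.
If each of the 16 departments held at most 4, the total would be at most 16 × 4 = 64 < 72, a contradiction.
So at least one holds ⌈72/16⌉ = 5.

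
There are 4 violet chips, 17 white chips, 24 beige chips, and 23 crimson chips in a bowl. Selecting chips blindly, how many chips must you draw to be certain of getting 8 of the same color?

26

In the worst case we take at most 7 of each color, but all 4 violet (fewer than 7), giving 4 + 7 + 7 + 7 = 25.
One more chip then forces some color to 8, so 25 + 1 = 26.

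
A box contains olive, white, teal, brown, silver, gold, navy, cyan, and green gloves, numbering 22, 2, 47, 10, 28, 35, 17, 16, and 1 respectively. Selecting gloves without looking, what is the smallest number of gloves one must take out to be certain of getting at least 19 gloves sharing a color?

119

In the worst case we take at most 18 of each color, but all 2 white, all 10 brown, all 17 navy, all 16 cyan, and all 1 green (fewer than 18), giving 18 + 2 + 18 + 10 + 18 + 18 + 17 + 16 + 1 = 118.
One more glove then forces some color to 19, so 118 + 1 = 119.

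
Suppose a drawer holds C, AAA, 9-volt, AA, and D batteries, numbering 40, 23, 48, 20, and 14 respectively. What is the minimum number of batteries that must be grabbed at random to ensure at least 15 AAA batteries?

To avoid AAA batteries as long as possible, exhaust the other 4 types first.
The worst case draws every non-AAA battery first: 40 + 48 + 20 + 14 = 122.
The next 15 draws are then forced to be AAA, giving 122 + 15 = 137.

137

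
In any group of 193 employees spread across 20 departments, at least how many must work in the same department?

10

The 193 employees fall into 20 departments.
If each of the 20 departments held at most 9, the total would be at most 20 × 9 = 180 < 193, a contradiction.
So at least one holds ⌈193/20⌉ = 10.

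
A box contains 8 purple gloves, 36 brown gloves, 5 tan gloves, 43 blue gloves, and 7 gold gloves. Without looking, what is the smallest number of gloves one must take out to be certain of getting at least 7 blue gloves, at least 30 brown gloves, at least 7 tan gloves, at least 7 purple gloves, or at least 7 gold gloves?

The worst case stops just short of every target: 6 purple, 29 brown, all 5 tan, 6 blue, 6 gold — 6 + 29 + 5 + 6 + 6 = 52 gloves.
One more glove must push some color to its target, so 52 + 1 = 53.

53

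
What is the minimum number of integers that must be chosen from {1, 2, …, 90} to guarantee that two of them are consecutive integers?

Partition {1, …, 90} into 45 pairs: {1,2}, {3,4}, …, {89,90}.
Choosing 45 integers — say the 45 even numbers 2, 4, …, 90 — takes one from each pair and avoids the property.
Choosing 46 forces two into the same pair by pigeonhole, and those are consecutive. So 46.

46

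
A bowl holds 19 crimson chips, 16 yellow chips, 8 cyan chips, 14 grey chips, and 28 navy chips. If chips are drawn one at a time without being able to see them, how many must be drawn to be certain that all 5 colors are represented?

78

The hardest color to obtain is cyan: we could draw every other chip first — 85 − 8 = 77 chips — without a single cyan one.
The next draw must be cyan, so 77 + 1 = 78.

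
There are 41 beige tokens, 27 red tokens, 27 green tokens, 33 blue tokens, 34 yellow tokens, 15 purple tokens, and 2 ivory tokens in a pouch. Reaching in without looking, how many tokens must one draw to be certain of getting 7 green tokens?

159

To avoid green tokens as long as possible, exhaust the other 6 colors first.
The worst case draws every non-green token first: 41 + 27 + 33 + 34 + 15 + 2 = 152.
The next 7 draws are then forced to be green, giving 152 + 7 = 159.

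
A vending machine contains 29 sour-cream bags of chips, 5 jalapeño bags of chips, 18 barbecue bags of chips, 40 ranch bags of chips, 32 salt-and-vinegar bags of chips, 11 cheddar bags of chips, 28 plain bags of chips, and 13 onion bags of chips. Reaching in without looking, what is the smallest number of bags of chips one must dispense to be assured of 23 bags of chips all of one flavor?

In the worst case we take at most 22 of each flavor, but all 5 jalapeño, all 18 barbecue, all 11 cheddar, and all 13 onion (fewer than 22), giving 22 + 5 + 18 + 22 + 22 + 11 + 22 + 13 = 135.
One more bag of chips then forces some flavor to 23, so 135 + 1 = 136.

136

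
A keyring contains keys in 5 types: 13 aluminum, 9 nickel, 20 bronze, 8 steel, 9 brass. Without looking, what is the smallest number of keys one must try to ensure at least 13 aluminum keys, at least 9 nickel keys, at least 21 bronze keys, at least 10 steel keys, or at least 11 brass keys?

58

Each of the 5 types has its own threshold; avoid all of them simultaneously.
The worst case stops just short of every target: 12 aluminum, 8 nickel, 20 bronze, all 8 steel, all 9 brass — 12 + 8 + 20 + 8 + 9 = 57 keys.
One more key must push some type to its target, so 57 + 1 = 58.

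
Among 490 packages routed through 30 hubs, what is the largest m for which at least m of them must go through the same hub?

The 490 packages fall into 30 hubs.
If each of the 30 hubs held at most 16, the total would be at most 30 × 16 = 480 < 490, a contradiction.
So at least one holds ⌈490/30⌉ = 17.

17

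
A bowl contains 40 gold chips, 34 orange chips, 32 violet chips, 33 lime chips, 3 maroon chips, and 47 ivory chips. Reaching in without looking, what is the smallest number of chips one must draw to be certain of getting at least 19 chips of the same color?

94

In the worst case we take at most 18 of each color, but all 3 maroon (fewer than 18), giving 18 + 18 + 18 + 18 + 3 + 18 = 93.
One more chip then forces some color to 19, so 93 + 1 = 94.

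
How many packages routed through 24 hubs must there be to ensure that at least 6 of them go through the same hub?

There are 24 hubs acting as pigeonholes.
With 24 × 5 = 120 packages we could place exactly 5 in each, with no class reaching 6.
One more forces some class to hold 6, so 120 + 1 = 121.

121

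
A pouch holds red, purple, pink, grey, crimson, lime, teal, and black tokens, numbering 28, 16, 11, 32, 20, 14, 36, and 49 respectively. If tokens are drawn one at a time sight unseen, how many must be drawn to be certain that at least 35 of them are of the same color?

In the worst case we take at most 34 of each color, but all 28 red, all 16 purple, all 11 pink, all 32 grey, all 20 crimson, and all 14 lime (fewer than 34), giving 28 + 16 + 11 + 32 + 20 + 14 + 34 + 34 = 189.
One more token then forces some color to 35, so 189 + 1 = 190.

190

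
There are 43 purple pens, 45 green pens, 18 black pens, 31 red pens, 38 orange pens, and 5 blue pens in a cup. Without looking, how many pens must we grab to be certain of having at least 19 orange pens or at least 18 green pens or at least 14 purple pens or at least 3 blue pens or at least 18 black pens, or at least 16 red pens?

83

The worst case stops just short of every target: 13 purple, 17 green, 17 black, 15 red, 18 orange, 2 blue — 13 + 17 + 17 + 15 + 18 + 2 = 82 pens.
One more pen must push some ink color to its target, so 82 + 1 = 83.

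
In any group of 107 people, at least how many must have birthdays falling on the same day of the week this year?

The 107 people fall into 7 days of the week.
If each of the 7 days of the week held at most 15, the total would be at most 7 × 15 = 105 < 107, a contradiction.
So at least one holds ⌈107/7⌉ = 16.

16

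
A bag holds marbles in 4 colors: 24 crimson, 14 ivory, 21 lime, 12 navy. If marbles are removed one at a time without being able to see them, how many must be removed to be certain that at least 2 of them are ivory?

59

The worst case draws every non-ivory marble first: 24 + 21 + 12 = 57.
The next 2 draws are then forced to be ivory, giving 57 + 2 = 59.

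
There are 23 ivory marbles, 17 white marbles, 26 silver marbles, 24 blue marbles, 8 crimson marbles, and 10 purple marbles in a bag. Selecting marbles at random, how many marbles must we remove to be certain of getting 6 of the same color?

The worst case takes 5 marbles of each color without reaching 6 of any: 6 × 5 = 30.
The next marble must bring some color to 6, so 30 + 1 = 31.

31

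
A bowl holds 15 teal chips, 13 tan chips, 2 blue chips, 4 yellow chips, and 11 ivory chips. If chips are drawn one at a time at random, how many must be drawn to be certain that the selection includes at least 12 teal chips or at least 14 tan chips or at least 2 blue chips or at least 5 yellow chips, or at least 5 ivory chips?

The worst case stops just short of every target: 11 teal, 13 tan, 1 blue, 4 yellow, 4 ivory — 11 + 13 + 1 + 4 + 4 = 33 chips.
One more chip must push some color to its target, so 33 + 1 = 34.

34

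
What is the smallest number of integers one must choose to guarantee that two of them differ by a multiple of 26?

27

Use the pigeonhole principle on residue classes: two integers differ by a multiple of 26 exactly when they share a remainder mod 26.
There are 26 residue classes mod 26, so 26 integers can all lie in distinct classes.
One more integer must repeat a residue, giving a difference divisible by 26. So n = 26 + 1 = 27.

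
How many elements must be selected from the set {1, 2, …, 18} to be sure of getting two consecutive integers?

10

Partition {1, …, 18} into 9 pairs: {1,2}, {3,4}, …, {17,18}.
Choosing 9 integers — say the 9 even numbers 2, 4, …, 18 — takes one from each pair and avoids the property.
Choosing 10 forces two into the same pair by pigeonhole, and those are consecutive. So 10.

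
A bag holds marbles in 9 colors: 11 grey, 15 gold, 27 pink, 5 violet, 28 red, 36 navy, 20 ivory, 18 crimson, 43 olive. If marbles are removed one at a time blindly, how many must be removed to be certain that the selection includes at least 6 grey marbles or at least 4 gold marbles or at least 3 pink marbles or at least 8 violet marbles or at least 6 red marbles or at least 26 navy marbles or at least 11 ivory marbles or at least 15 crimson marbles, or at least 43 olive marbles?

112

The worst case stops just short of every target: 5 grey, 3 gold, 2 pink, all 5 violet, 5 red, 25 navy, 10 ivory, 14 crimson, 42 olive — 5 + 3 + 2 + 5 + 5 + 25 + 10 + 14 + 42 = 111 marbles.
One more marble must push some color to its target, so 111 + 1 = 112.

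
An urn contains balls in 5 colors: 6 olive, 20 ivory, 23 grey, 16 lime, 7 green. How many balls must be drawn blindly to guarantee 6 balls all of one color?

The worst case takes 5 balls of each color without reaching 6 of any: 5 × 5 = 25.
The next ball must bring some color to 6, so 25 + 1 = 26.

26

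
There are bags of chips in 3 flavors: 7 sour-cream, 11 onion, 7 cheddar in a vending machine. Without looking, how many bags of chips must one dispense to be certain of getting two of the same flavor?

Treat the 3 flavors as pigeonholes.
The worst case takes 1 bag of chips of each flavor without reaching 2 of any: 3 × 1 = 3.
The next bag of chips must bring some flavor to 2, so 3 + 1 = 4.

4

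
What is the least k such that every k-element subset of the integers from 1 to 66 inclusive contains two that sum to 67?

34

Partition {1, …, 66} into 33 pairs: {1,66}, {2,65}, …, {33,34}.
Choosing 33 integers — say the integers 1 through 33 — takes one from each pair and avoids the property.
Choosing 34 forces two into the same pair by pigeonhole, and those sum to 67. So 34.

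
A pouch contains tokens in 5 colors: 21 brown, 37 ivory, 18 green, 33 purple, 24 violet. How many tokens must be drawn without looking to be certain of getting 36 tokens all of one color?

132

In the worst case we take at most 35 of each color, but all 21 brown, all 18 green, all 33 purple, and all 24 violet (fewer than 35), giving 21 + 35 + 18 + 33 + 24 = 131.
One more token then forces some color to 36, so 131 + 1 = 132.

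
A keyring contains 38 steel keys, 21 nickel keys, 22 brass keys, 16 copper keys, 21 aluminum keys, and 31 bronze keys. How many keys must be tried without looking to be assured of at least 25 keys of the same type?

129

In the worst case we take at most 24 of each type, but all 21 nickel, all 22 brass, all 16 copper, and all 21 aluminum (fewer than 24), giving 24 + 21 + 22 + 16 + 21 + 24 = 128.
One more key then forces some type to 25, so 128 + 1 = 129.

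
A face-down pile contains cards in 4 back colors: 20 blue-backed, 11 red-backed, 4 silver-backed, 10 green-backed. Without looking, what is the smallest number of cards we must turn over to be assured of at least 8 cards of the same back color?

26

In the worst case we take at most 7 of each back color, but all 4 silver-backed (fewer than 7), giving 7 + 7 + 4 + 7 = 25.
One more card then forces some back color to 8, so 25 + 1 = 26.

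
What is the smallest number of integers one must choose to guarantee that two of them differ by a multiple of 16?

Two integers differ by a multiple of 16 exactly when they share a remainder mod 16.
There are 16 residue classes mod 16, so 16 integers can all lie in distinct classes.
One more integer must repeat a residue, giving a difference divisible by 16. So n = 16 + 1 = 17.

17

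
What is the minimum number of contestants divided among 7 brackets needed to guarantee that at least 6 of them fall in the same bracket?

36

There are 7 brackets acting as pigeonholes.
With 7 × 5 = 35 contestants we could place exactly 5 in each, with no class reaching 6.
One more forces some class to hold 6, so 35 + 1 = 36.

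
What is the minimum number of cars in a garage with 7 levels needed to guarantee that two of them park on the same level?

There are 7 levels acting as pigeonholes.
With 7 cars we could place one in each, avoiding any repeat.
One more forces some class to hold 2, so 7 + 1 = 8.

8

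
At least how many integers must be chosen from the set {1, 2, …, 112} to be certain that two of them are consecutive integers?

57

Partition {1, …, 112} into 56 pairs: {1,2}, {3,4}, …, {111,112}.
Choosing 56 integers — say the 56 even numbers 2, 4, …, 112 — takes one from each pair and avoids the property.
Choosing 57 forces two into the same pair by pigeonhole, and those are consecutive. So 57.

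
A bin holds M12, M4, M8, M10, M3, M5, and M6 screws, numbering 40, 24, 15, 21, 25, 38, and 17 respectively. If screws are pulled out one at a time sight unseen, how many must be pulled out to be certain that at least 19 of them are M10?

To avoid M10 screws as long as possible, exhaust the other 6 sizes first.
The worst case draws every non-M10 screw first: 40 + 24 + 15 + 25 + 38 + 17 = 159.
The next 19 draws are then forced to be M10, giving 159 + 19 = 178.

178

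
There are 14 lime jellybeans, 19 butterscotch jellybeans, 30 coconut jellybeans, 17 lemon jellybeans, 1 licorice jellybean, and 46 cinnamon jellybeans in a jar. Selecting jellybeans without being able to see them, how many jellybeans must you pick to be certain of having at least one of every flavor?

127

The hardest flavor to obtain is licorice: we could draw every other jellybean first — 127 − 1 = 126 jellybeans — without a single licorice one.
The next draw must be licorice, so 126 + 1 = 127.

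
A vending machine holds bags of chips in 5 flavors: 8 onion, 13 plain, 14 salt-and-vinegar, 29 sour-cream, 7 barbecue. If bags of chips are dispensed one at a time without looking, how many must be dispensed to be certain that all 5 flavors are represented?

65

The hardest flavor to obtain is barbecue: we could draw every other bag of chips first — 71 − 7 = 64 bags of chips — without a single barbecue one.
The next draw must be barbecue, so 64 + 1 = 65.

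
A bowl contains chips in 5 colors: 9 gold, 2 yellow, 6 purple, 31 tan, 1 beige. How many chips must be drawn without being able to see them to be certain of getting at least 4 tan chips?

22

The worst case draws every non-tan chip first: 9 + 2 + 6 + 1 = 18.
The next 4 draws are then forced to be tan, giving 18 + 4 = 22.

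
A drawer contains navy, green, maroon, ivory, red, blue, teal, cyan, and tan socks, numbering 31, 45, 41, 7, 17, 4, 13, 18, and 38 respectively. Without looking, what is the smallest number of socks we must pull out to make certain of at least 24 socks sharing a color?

In the worst case we take at most 23 of each color, but all 7 ivory, all 17 red, all 4 blue, all 13 teal, and all 18 cyan (fewer than 23), giving 23 + 23 + 23 + 7 + 17 + 4 + 13 + 18 + 23 = 151.
One more sock then forces some color to 24, so 151 + 1 = 152.

152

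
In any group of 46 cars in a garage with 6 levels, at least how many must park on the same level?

The 46 cars fall into 6 levels.
If each of the 6 levels held at most 7, the total would be at most 6 × 7 = 42 < 46, a contradiction.
So at least one holds ⌈46/6⌉ = 8.

8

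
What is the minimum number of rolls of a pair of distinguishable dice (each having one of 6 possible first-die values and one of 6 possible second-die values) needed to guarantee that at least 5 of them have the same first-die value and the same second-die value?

There are 6 × 6 = 36 (first-die value, second-die value) combinations acting as pigeonholes.
With 36 × 4 = 144 rolls of a pair of distinguishable dice we could place exactly 4 in each, with no (first-die value, second-die value) pair reaching 5.
One more forces some (first-die value, second-die value) pair to hold 5, so 144 + 1 = 145.

145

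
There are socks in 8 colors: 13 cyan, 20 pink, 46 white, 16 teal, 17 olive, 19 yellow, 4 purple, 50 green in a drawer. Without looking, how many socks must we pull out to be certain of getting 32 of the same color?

Treat the 8 colors as pigeonholes.
In the worst case we take at most 31 of each color, but all 13 cyan, all 20 pink, all 16 teal, all 17 olive, all 19 yellow, and all 4 purple (fewer than 31), giving 13 + 20 + 31 + 16 + 17 + 19 + 4 + 31 = 151.
One more sock then forces some color to 32, so 151 + 1 = 152.

152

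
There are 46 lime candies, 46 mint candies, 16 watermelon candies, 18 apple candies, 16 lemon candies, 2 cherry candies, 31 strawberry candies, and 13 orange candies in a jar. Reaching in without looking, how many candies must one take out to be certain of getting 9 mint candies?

The worst case draws every non-mint candy first: 46 + 16 + 18 + 16 + 2 + 31 + 13 = 142.
The next 9 draws are then forced to be mint, giving 142 + 9 = 151.

151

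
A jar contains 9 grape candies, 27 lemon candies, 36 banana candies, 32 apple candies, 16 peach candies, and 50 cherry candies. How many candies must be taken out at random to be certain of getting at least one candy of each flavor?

The hardest flavor to obtain is grape: we could draw every other candy first — 170 − 9 = 161 candies — without a single grape one.
The next draw must be grape, so 161 + 1 = 162.

162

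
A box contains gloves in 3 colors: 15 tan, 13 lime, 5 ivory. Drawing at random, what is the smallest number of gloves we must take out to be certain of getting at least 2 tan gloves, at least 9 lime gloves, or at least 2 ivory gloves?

11

The worst case stops just short of every target: 1 tan, 8 lime, 1 ivory — 1 + 8 + 1 = 10 gloves.
One more glove must push some color to its target, so 10 + 1 = 11.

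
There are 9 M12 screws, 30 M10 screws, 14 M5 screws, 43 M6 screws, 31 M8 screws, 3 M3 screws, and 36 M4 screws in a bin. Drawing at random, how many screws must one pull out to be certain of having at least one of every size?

The hardest size to obtain is M3: we could draw every other screw first — 166 − 3 = 163 screws — without a single M3 one.
The next draw must be M3, so 163 + 1 = 164.

164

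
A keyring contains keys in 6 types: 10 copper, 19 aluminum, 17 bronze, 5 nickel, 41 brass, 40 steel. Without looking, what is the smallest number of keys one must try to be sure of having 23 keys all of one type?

In the worst case we take at most 22 of each type, but all 10 copper, all 19 aluminum, all 17 bronze, and all 5 nickel (fewer than 22), giving 10 + 19 + 17 + 5 + 22 + 22 = 95.
One more key then forces some type to 23, so 95 + 1 = 96.

96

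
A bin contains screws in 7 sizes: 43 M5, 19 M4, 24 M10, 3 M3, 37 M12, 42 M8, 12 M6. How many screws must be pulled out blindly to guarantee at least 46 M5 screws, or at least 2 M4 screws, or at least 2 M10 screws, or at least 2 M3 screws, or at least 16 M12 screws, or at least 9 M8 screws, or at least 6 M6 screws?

Each of the 7 sizes has its own threshold; avoid all of them simultaneously.
The worst case stops just short of every target: all 43 M5, 1 M4, 1 M10, 1 M3, 15 M12, 8 M8, 5 M6 — 43 + 1 + 1 + 1 + 15 + 8 + 5 = 74 screws.
One more screw must push some size to its target, so 74 + 1 = 75.

75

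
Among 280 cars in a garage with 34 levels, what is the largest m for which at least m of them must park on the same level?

9

The 280 cars fall into 34 levels.
If each of the 34 levels held at most 8, the total would be at most 34 × 8 = 272 < 280, a contradiction.
So at least one holds ⌈280/34⌉ = 9.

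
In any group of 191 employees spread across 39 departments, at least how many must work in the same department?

The 191 employees fall into 39 departments.
If each of the 39 departments held at most 4, the total would be at most 39 × 4 = 156 < 191, a contradiction.
So at least one holds ⌈191/39⌉ = 5.

5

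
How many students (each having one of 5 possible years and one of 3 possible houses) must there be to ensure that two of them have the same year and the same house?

There are 5 × 3 = 15 (year, house) combinations acting as pigeonholes.
With 15 students we could place one in each, avoiding any repeat.
One more forces some (year, house) pair to hold 2, so 15 + 1 = 16.

16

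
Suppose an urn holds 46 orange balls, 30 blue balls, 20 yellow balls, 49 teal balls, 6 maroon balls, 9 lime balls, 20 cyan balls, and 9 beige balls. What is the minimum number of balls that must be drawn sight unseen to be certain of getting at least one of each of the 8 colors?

184

The hardest color to obtain is maroon: we could draw every other ball first — 189 − 6 = 183 balls — without a single maroon one.
The next draw must be maroon, so 183 + 1 = 184.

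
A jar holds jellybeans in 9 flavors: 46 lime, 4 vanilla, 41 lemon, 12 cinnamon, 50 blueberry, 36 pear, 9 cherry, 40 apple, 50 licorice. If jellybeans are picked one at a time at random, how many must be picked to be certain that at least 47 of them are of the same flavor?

281

Treat the 9 flavors as pigeonholes.
In the worst case we take at most 46 of each flavor, but all 4 vanilla, all 41 lemon, all 12 cinnamon, all 36 pear, all 9 cherry, and all 40 apple (fewer than 46), giving 46 + 4 + 41 + 12 + 46 + 36 + 9 + 40 + 46 = 280.
One more jellybean then forces some flavor to 47, so 280 + 1 = 281.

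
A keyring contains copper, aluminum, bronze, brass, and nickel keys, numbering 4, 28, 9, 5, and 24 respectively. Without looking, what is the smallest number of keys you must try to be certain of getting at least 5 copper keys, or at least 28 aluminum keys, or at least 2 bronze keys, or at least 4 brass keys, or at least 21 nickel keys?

56

The worst case stops just short of every target: 4 copper, 27 aluminum, 1 bronze, 3 brass, 20 nickel — 4 + 27 + 1 + 3 + 20 = 55 keys.
One more key must push some type to its target, so 55 + 1 = 56.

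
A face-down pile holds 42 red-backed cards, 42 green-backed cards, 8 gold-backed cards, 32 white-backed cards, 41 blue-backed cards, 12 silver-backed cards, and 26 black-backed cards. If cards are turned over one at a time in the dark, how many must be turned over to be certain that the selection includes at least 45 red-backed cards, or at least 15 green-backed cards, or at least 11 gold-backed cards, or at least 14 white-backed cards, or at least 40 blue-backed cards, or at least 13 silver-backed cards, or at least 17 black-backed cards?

145

Each of the 7 back colors has its own threshold; avoid all of them simultaneously.
The worst case stops just short of every target: all 42 red-backed, 14 green-backed, all 8 gold-backed, 13 white-backed, 39 blue-backed, 12 silver-backed, 16 black-backed — 42 + 14 + 8 + 13 + 39 + 12 + 16 = 144 cards.
One more card must push some back color to its target, so 144 + 1 = 145.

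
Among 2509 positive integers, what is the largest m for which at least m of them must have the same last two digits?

The 2509 positive integers fall into 100 possible two-digit endings.
If each of the 100 possible two-digit endings held at most 25, the total would be at most 100 × 25 = 2500 < 2509, a contradiction.
So at least one holds ⌈2509/100⌉ = 26.

26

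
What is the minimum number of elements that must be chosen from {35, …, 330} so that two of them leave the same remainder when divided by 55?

Group the integers by remainder mod 55; there are 55 residue classes, each nonempty in this range.
Choosing one from each class (55 integers) avoids any shared remainder.
One more choice must repeat a class, so two differ by a multiple of 55. Hence 55 + 1 = 56.

56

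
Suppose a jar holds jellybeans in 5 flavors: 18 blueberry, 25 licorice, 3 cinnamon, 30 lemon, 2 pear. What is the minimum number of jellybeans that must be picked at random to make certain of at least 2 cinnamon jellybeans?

To avoid cinnamon jellybeans as long as possible, exhaust the other 4 flavors first.
The worst case draws every non-cinnamon jellybean first: 18 + 25 + 30 + 2 = 75.
The next 2 draws are then forced to be cinnamon, giving 75 + 2 = 77.

77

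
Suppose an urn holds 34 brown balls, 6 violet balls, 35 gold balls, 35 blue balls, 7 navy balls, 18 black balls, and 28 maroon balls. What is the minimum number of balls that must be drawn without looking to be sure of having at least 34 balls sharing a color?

159

Treat the 7 colors as pigeonholes.
In the worst case we take at most 33 of each color, but all 6 violet, all 7 navy, all 18 black, and all 28 maroon (fewer than 33), giving 33 + 6 + 33 + 33 + 7 + 18 + 28 = 158.
One more ball then forces some color to 34, so 158 + 1 = 159.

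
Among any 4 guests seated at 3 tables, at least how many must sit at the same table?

The 4 guests fall into 3 tables.
If each of the 3 tables held at most 1, the total would be at most 3 × 1 = 3 < 4, a contradiction.
So at least one holds ⌈4/3⌉ = 2.

2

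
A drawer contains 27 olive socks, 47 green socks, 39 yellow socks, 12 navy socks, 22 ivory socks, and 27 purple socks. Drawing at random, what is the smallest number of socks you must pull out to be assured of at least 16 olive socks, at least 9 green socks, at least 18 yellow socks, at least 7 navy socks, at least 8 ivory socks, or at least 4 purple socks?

The worst case stops just short of every target: 15 olive, 8 green, 17 yellow, 6 navy, 7 ivory, 3 purple — 15 + 8 + 17 + 6 + 7 + 3 = 56 socks.
One more sock must push some color to its target, so 56 + 1 = 57.

57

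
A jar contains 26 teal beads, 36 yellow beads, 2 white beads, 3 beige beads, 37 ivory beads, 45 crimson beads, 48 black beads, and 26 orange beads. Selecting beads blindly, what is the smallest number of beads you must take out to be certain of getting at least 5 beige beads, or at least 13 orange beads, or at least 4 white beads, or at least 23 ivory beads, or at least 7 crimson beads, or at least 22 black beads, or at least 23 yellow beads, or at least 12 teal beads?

100

The worst case stops just short of every target: 11 teal, 22 yellow, all 2 white, all 3 beige, 22 ivory, 6 crimson, 21 black, 12 orange — 11 + 22 + 2 + 3 + 22 + 6 + 21 + 12 = 99 beads.
One more bead must push some color to its target, so 99 + 1 = 100.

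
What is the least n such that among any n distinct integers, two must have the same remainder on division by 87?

Two integers differ by a multiple of 87 exactly when they share a remainder mod 87.
There are 87 residue classes mod 87, so 87 integers can all lie in distinct classes.
One more integer must repeat a residue, giving a difference divisible by 87. So n = 87 + 1 = 88.

88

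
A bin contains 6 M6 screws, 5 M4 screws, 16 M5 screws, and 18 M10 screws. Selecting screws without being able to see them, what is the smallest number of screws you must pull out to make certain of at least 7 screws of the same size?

24

In the worst case we take at most 6 of each size, but all 5 M4 (fewer than 6), giving 6 + 5 + 6 + 6 = 23.
One more screw then forces some size to 7, so 23 + 1 = 24.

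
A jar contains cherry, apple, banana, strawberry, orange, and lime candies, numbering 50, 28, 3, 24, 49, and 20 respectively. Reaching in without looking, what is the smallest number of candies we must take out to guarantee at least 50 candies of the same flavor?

In the worst case we take at most 49 of each flavor, but all 28 apple, all 3 banana, all 24 strawberry, and all 20 lime (fewer than 49), giving 49 + 28 + 3 + 24 + 49 + 20 = 173.
One more candy then forces some flavor to 50, so 173 + 1 = 174.

174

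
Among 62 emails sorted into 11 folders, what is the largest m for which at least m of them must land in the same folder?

The 62 emails fall into 11 folders.
If each of the 11 folders held at most 5, the total would be at most 11 × 5 = 55 < 62, a contradiction.
So at least one holds ⌈62/11⌉ = 6.

6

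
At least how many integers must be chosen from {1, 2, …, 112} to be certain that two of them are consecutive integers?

Partition {1, …, 112} into 56 pairs: {1,2}, {3,4}, …, {111,112}.
Choosing 56 integers — say the 56 even numbers 2, 4, …, 112 — takes one from each pair and avoids the property.
Choosing 57 forces two into the same pair by pigeonhole, and those are consecutive. So 57.

57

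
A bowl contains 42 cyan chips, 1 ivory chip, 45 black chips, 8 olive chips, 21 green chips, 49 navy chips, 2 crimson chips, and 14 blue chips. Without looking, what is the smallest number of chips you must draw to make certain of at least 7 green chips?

To avoid green chips as long as possible, exhaust the other 7 colors first.
The worst case draws every non-green chip first: 42 + 1 + 45 + 8 + 49 + 2 + 14 = 161.
The next 7 draws are then forced to be green, giving 161 + 7 = 168.

168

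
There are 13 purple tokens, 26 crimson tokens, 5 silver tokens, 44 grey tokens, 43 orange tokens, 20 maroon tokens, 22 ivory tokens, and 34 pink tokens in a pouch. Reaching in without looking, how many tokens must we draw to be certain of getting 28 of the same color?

In the worst case we take at most 27 of each color, but all 13 purple, all 26 crimson, all 5 silver, all 20 maroon, and all 22 ivory (fewer than 27), giving 13 + 26 + 5 + 27 + 27 + 20 + 22 + 27 = 167.
One more token then forces some color to 28, so 167 + 1 = 168.

168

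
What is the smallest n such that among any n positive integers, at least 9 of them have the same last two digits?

There are 100 possible two-digit endings acting as pigeonholes.
With 100 × 8 = 800 positive integers we could place exactly 8 in each, with no class reaching 9.
One more forces some class to hold 9, so 800 + 1 = 801.

801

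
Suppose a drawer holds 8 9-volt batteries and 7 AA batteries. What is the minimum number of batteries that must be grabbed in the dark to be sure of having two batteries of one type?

Treat the 2 types as pigeonholes.
The worst case takes 1 battery of each type without reaching 2 of any: 2 × 1 = 2.
The next battery must bring some type to 2, so 2 + 1 = 3.

3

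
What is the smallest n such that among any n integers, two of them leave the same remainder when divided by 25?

There are 25 residue classes modulo 25 acting as pigeonholes.
With 25 integers we could place one in each, avoiding any repeat.
One more forces some class to hold 2, so 25 + 1 = 26.

26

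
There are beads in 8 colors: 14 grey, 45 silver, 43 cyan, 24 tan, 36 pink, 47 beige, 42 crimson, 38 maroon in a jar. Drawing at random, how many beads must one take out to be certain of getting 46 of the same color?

288

In the worst case we take at most 45 of each color, but all 14 grey, all 43 cyan, all 24 tan, all 36 pink, all 42 crimson, and all 38 maroon (fewer than 45), giving 14 + 45 + 43 + 24 + 36 + 45 + 42 + 38 = 287.
One more bead then forces some color to 46, so 287 + 1 = 288.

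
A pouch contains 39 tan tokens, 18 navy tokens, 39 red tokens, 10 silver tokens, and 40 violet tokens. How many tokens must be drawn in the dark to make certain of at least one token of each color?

137

The hardest color to obtain is silver: we could draw every other token first — 146 − 10 = 136 tokens — without a single silver one.
The next draw must be silver, so 136 + 1 = 137.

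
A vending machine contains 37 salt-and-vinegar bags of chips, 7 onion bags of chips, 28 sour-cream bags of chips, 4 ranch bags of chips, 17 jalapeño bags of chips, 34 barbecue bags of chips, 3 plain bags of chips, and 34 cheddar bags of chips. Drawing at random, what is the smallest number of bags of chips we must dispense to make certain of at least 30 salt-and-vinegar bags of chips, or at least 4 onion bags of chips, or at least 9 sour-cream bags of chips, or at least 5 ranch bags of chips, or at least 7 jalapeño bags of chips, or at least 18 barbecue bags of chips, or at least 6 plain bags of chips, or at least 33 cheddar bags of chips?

The worst case stops just short of every target: 29 salt-and-vinegar, 3 onion, 8 sour-cream, 4 ranch, 6 jalapeño, 17 barbecue, all 3 plain, 32 cheddar — 29 + 3 + 8 + 4 + 6 + 17 + 3 + 32 = 102 bags of chips.
One more bag of chips must push some flavor to its target, so 102 + 1 = 103.

103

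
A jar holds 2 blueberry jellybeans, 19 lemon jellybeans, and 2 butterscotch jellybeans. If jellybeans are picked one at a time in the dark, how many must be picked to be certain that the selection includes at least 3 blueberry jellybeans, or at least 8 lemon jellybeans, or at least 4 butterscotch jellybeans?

The worst case stops just short of every target: 2 blueberry, 7 lemon, all 2 butterscotch — 2 + 7 + 2 = 11 jellybeans.
One more jellybean must push some flavor to its target, so 11 + 1 = 12.

12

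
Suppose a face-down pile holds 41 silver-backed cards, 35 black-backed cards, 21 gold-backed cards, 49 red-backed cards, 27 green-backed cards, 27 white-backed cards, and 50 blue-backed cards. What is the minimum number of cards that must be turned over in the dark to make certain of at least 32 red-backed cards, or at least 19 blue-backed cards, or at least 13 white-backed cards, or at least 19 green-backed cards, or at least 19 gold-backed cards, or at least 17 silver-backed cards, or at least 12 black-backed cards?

125

Each of the 7 back colors has its own threshold; avoid all of them simultaneously.
The worst case stops just short of every target: 16 silver-backed, 11 black-backed, 18 gold-backed, 31 red-backed, 18 green-backed, 12 white-backed, 18 blue-backed — 16 + 11 + 18 + 31 + 18 + 12 + 18 = 124 cards.
One more card must push some back color to its target, so 124 + 1 = 125.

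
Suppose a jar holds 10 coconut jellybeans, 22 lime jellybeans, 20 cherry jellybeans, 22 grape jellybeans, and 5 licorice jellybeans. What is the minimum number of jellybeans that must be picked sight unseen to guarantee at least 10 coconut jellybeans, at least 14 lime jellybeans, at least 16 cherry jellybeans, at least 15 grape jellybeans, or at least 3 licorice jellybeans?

The worst case stops just short of every target: 9 coconut, 13 lime, 15 cherry, 14 grape, 2 licorice — 9 + 13 + 15 + 14 + 2 = 53 jellybeans.
One more jellybean must push some flavor to its target, so 53 + 1 = 54.

54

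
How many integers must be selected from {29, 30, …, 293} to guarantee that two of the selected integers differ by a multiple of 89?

Group the integers by remainder mod 89; there are 89 residue classes, each nonempty in this range.
Choosing one from each class (89 integers) avoids any shared remainder.
One more choice must repeat a class, so two differ by a multiple of 89. Hence 89 + 1 = 90.

90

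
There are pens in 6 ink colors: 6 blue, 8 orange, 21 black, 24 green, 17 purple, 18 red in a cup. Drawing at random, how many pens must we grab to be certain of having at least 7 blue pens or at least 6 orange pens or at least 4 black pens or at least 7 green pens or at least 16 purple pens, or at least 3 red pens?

Each of the 6 ink colors has its own threshold; avoid all of them simultaneously.
The worst case stops just short of every target: 6 blue, 5 orange, 3 black, 6 green, 15 purple, 2 red — 6 + 5 + 3 + 6 + 15 + 2 = 37 pens.
One more pen must push some ink color to its target, so 37 + 1 = 38.

38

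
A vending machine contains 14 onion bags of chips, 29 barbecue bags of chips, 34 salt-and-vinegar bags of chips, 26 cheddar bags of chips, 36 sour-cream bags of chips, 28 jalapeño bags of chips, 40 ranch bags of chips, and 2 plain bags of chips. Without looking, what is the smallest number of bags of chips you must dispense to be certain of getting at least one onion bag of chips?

To avoid onion bags of chips as long as possible, exhaust the other 7 flavors first.
The worst case draws every non-onion bag of chips first: 29 + 34 + 26 + 36 + 28 + 40 + 2 = 195.
The next draw is then forced to be onion, giving 195 + 1 = 196.

196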